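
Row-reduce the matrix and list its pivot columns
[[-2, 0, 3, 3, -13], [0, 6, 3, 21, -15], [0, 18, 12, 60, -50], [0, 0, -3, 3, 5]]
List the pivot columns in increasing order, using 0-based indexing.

Multiply R1 by -1/2.
  [ 1   0  -3/2  -3/2  13/2 ]
  [ 0   6     3    21   -15 ]
  [ 0  18    12    60   -50 ]
  [ 0   0    -3     3     5 ]
Multiply R2 by 1/6.
  [ 1   0  -3/2  -3/2  13/2 ]
  [ 0   1   1/2   7/2  -5/2 ]
  [ 0  18    12    60   -50 ]
  [ 0   0    -3     3     5 ]
Subtract 18 times R2 from R3.
  [ 1  0  -3/2  -3/2  13/2 ]
  [ 0  1   1/2   7/2  -5/2 ]
  [ 0  0     3    -3    -5 ]
  [ 0  0    -3     3     5 ]
Multiply R3 by 1/3.
  [ 1  0  -3/2  -3/2  13/2 ]
  [ 0  1   1/2   7/2  -5/2 ]
  [ 0  0     1    -1  -5/3 ]
  [ 0  0    -3     3     5 ]
Add 3 times R3 to R4.
  [ 1  0  -3/2  -3/2  13/2 ]
  [ 0  1   1/2   7/2  -5/2 ]
  [ 0  0     1    -1  -5/3 ]
  [ 0  0     0     0     0 ]
Subtract 1/2 times R3 from R2.
  [ 1  0  -3/2  -3/2  13/2 ]
  [ 0  1     0     4  -5/3 ]
  [ 0  0     1    -1  -5/3 ]
  [ 0  0     0     0     0 ]
Add 3/2 times R3 to R1.
  [ 1  0  0  -3     4 ]
  [ 0  1  0   4  -5/3 ]
  [ 0  0  1  -1  -5/3 ]
  [ 0  0  0   0     0 ]
Pivot columns are the columns containing a leading 1.

0, 1, 2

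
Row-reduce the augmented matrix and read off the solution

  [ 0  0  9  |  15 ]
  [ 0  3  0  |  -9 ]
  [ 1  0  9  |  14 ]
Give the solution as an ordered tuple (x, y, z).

(-1, -3, 5/3)

Swap R1 and R3.
  [ 1  0  9  |  14 ]
  [ 0  3  0  |  -9 ]
  [ 0  0  9  |  15 ]
Multiply R2 by 1/3.
  [ 1  0  9  |  14 ]
  [ 0  1  0  |  -3 ]
  [ 0  0  9  |  15 ]
Multiply R3 by 1/9.
  [ 1  0  9  |   14 ]
  [ 0  1  0  |   -3 ]
  [ 0  0  1  |  5/3 ]
Subtract 9 times R3 from R1.
  [ 1  0  0  |   -1 ]
  [ 0  1  0  |   -3 ]
  [ 0  0  1  |  5/3 ]
Reading off the last column: x = -1, y = -3, z = 5/3.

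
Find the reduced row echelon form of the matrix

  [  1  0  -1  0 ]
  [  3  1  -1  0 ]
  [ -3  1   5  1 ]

[[1, 0, -1, 0], [0, 1, 2, 0], [0, 0, 0, 1]]

Subtract 3 times r1 from r2.
  [  1  0  -1  0 ]
  [  0  1   2  0 ]
  [ -3  1   5  1 ]
Add 3 times r1 to r3.
  [ 1  0  -1  0 ]
  [ 0  1   2  0 ]
  [ 0  1   2  1 ]
Subtract r2 from r3.
  [ 1  0  -1  0 ]
  [ 0  1   2  0 ]
  [ 0  0   0  1 ]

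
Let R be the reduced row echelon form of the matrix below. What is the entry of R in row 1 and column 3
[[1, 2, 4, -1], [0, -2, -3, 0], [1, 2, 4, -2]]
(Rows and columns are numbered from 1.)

R3 := R3 − R1
  [ 1   2   4  -1 ]
  [ 0  -2  -3   0 ]
  [ 0   0   0  -1 ]
R2 := -1/2·R2
  [ 1  2    4  -1 ]
  [ 0  1  3/2   0 ]
  [ 0  0    0  -1 ]
R3 := -1·R3
  [ 1  2    4  -1 ]
  [ 0  1  3/2   0 ]
  [ 0  0    0   1 ]
R1 := R1 + R3
  [ 1  2    4  0 ]
  [ 0  1  3/2  0 ]
  [ 0  0    0  1 ]
R1 := R1 − 2·R2
  [ 1  0    1  0 ]
  [ 0  1  3/2  0 ]
  [ 0  0    0  1 ]

1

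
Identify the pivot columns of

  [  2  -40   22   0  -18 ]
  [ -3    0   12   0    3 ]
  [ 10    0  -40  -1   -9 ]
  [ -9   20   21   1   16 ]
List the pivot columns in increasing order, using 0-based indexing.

0, 1, 3

R1 -> 1/2·R1
  [  1  -20   11   0  -9 ]
  [ -3    0   12   0   3 ]
  [ 10    0  -40  -1  -9 ]
  [ -9   20   21   1  16 ]
R2 -> R2 + 3·R1
  [  1  -20   11   0   -9 ]
  [  0  -60   45   0  -24 ]
  [ 10    0  -40  -1   -9 ]
  [ -9   20   21   1   16 ]
R3 -> R3 − 10·R1
  [  1  -20    11   0   -9 ]
  [  0  -60    45   0  -24 ]
  [  0  200  -150  -1   81 ]
  [ -9   20    21   1   16 ]
R4 -> R4 + 9·R1
  [ 1   -20    11   0   -9 ]
  [ 0   -60    45   0  -24 ]
  [ 0   200  -150  -1   81 ]
  [ 0  -160   120   1  -65 ]
R2 -> -1/60·R2
  [ 1   -20    11   0   -9 ]
  [ 0     1  -3/4   0  2/5 ]
  [ 0   200  -150  -1   81 ]
  [ 0  -160   120   1  -65 ]
R3 -> R3 − 200·R2
  [ 1   -20    11   0   -9 ]
  [ 0     1  -3/4   0  2/5 ]
  [ 0     0     0  -1    1 ]
  [ 0  -160   120   1  -65 ]
R4 -> R4 + 160·R2
  [ 1  -20    11   0   -9 ]
  [ 0    1  -3/4   0  2/5 ]
  [ 0    0     0  -1    1 ]
  [ 0    0     0   1   -1 ]
R3 -> -1·R3
  [ 1  -20    11  0   -9 ]
  [ 0    1  -3/4  0  2/5 ]
  [ 0    0     0  1   -1 ]
  [ 0    0     0  1   -1 ]
R4 -> R4 − R3
  [ 1  -20    11  0   -9 ]
  [ 0    1  -3/4  0  2/5 ]
  [ 0    0     0  1   -1 ]
  [ 0    0     0  0    0 ]
R1 -> R1 + 20·R2
  [ 1  0    -4  0   -1 ]
  [ 0  1  -3/4  0  2/5 ]
  [ 0  0     0  1   -1 ]
  [ 0  0     0  0    0 ]
Pivot columns are the columns containing a leading 1.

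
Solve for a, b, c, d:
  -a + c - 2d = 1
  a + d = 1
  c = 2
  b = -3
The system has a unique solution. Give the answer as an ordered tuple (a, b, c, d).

Form the augmented matrix and row-reduce:
  [ -1  0  1  -2  |   1 ]
  [  1  0  0   1  |   1 ]
  [  0  0  1   0  |   2 ]
  [  0  1  0   0  |  -3 ]
Multiply r1 by -1.
  [ 1  0  -1  2  |  -1 ]
  [ 1  0   0  1  |   1 ]
  [ 0  0   1  0  |   2 ]
  [ 0  1   0  0  |  -3 ]
Subtract r1 from r2.
  [ 1  0  -1   2  |  -1 ]
  [ 0  0   1  -1  |   2 ]
  [ 0  0   1   0  |   2 ]
  [ 0  1   0   0  |  -3 ]
Swap r2 and r4.
  [ 1  0  -1   2  |  -1 ]
  [ 0  1   0   0  |  -3 ]
  [ 0  0   1   0  |   2 ]
  [ 0  0   1  -1  |   2 ]
Subtract r3 from r4.
  [ 1  0  -1   2  |  -1 ]
  [ 0  1   0   0  |  -3 ]
  [ 0  0   1   0  |   2 ]
  [ 0  0   0  -1  |   0 ]
Multiply r4 by -1.
  [ 1  0  -1  2  |  -1 ]
  [ 0  1   0  0  |  -3 ]
  [ 0  0   1  0  |   2 ]
  [ 0  0   0  1  |   0 ]
Subtract 2 times r4 from r1.
  [ 1  0  -1  0  |  -1 ]
  [ 0  1   0  0  |  -3 ]
  [ 0  0   1  0  |   2 ]
  [ 0  0   0  1  |   0 ]
Add r3 to r1.
  [ 1  0  0  0  |   1 ]
  [ 0  1  0  0  |  -3 ]
  [ 0  0  1  0  |   2 ]
  [ 0  0  0  1  |   0 ]
Reading off the last column: a = 1, b = -3, c = 2, d = 0.

(1, -3, 2, 0)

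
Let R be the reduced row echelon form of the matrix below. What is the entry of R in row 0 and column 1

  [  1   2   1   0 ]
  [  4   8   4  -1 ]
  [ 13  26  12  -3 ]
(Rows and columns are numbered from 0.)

2

ρ2 := ρ2 − 4·ρ1
  [  1   2   1   0 ]
  [  0   0   0  -1 ]
  [ 13  26  12  -3 ]
ρ3 := ρ3 − 13·ρ1
  [ 1  2   1   0 ]
  [ 0  0   0  -1 ]
  [ 0  0  -1  -3 ]
ρ2 <=> ρ3
  [ 1  2   1   0 ]
  [ 0  0  -1  -3 ]
  [ 0  0   0  -1 ]
ρ2 := -1·ρ2
  [ 1  2  1   0 ]
  [ 0  0  1   3 ]
  [ 0  0  0  -1 ]
ρ3 := -1·ρ3
  [ 1  2  1  0 ]
  [ 0  0  1  3 ]
  [ 0  0  0  1 ]
ρ2 := ρ2 − 3·ρ3
  [ 1  2  1  0 ]
  [ 0  0  1  0 ]
  [ 0  0  0  1 ]
ρ1 := ρ1 − ρ2
  [ 1  2  0  0 ]
  [ 0  0  1  0 ]
  [ 0  0  0  1 ]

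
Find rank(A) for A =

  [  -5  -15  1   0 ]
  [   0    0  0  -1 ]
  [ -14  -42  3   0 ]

rank = 3

ρ1 -> -1/5·ρ1
  [   1    3  -1/5   0 ]
  [   0    0     0  -1 ]
  [ -14  -42     3   0 ]
ρ3 -> ρ3 + 14·ρ1
  [ 1  3  -1/5   0 ]
  [ 0  0     0  -1 ]
  [ 0  0   1/5   0 ]
ρ2 ↔ ρ3
  [ 1  3  -1/5   0 ]
  [ 0  0   1/5   0 ]
  [ 0  0     0  -1 ]
ρ2 -> 5·ρ2
  [ 1  3  -1/5   0 ]
  [ 0  0     1   0 ]
  [ 0  0     0  -1 ]
ρ3 -> -1·ρ3
  [ 1  3  -1/5  0 ]
  [ 0  0     1  0 ]
  [ 0  0     0  1 ]
ρ1 -> ρ1 + 1/5·ρ2
  [ 1  3  0  0 ]
  [ 0  0  1  0 ]
  [ 0  0  0  1 ]
The reduced form has 3 nonzero rows.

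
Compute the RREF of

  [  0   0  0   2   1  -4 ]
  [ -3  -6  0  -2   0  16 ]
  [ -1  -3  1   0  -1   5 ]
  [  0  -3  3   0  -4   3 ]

r1 <-> r2
  [ -3  -6  0  -2   0  16 ]
  [  0   0  0   2   1  -4 ]
  [ -1  -3  1   0  -1   5 ]
  [  0  -3  3   0  -4   3 ]
r1 -> -1/3·r1
  [  1   2  0  2/3   0  -16/3 ]
  [  0   0  0    2   1     -4 ]
  [ -1  -3  1    0  -1      5 ]
  [  0  -3  3    0  -4      3 ]
r3 -> r3 + r1
  [ 1   2  0  2/3   0  -16/3 ]
  [ 0   0  0    2   1     -4 ]
  [ 0  -1  1  2/3  -1   -1/3 ]
  [ 0  -3  3    0  -4      3 ]
r2 <-> r3
  [ 1   2  0  2/3   0  -16/3 ]
  [ 0  -1  1  2/3  -1   -1/3 ]
  [ 0   0  0    2   1     -4 ]
  [ 0  -3  3    0  -4      3 ]
r2 -> -1·r2
  [ 1   2   0   2/3   0  -16/3 ]
  [ 0   1  -1  -2/3   1    1/3 ]
  [ 0   0   0     2   1     -4 ]
  [ 0  -3   3     0  -4      3 ]
r4 -> r4 + 3·r2
  [ 1  2   0   2/3   0  -16/3 ]
  [ 0  1  -1  -2/3   1    1/3 ]
  [ 0  0   0     2   1     -4 ]
  [ 0  0   0    -2  -1      4 ]
r3 -> 1/2·r3
  [ 1  2   0   2/3    0  -16/3 ]
  [ 0  1  -1  -2/3    1    1/3 ]
  [ 0  0   0     1  1/2     -2 ]
  [ 0  0   0    -2   -1      4 ]
r4 -> r4 + 2·r3
  [ 1  2   0   2/3    0  -16/3 ]
  [ 0  1  -1  -2/3    1    1/3 ]
  [ 0  0   0     1  1/2     -2 ]
  [ 0  0   0     0    0      0 ]
r2 -> r2 + 2/3·r3
  [ 1  2   0  2/3    0  -16/3 ]
  [ 0  1  -1    0  4/3     -1 ]
  [ 0  0   0    1  1/2     -2 ]
  [ 0  0   0    0    0      0 ]
r1 -> r1 − 2/3·r3
  [ 1  2   0  0  -1/3  -4 ]
  [ 0  1  -1  0   4/3  -1 ]
  [ 0  0   0  1   1/2  -2 ]
  [ 0  0   0  0     0   0 ]
r1 -> r1 − 2·r2
  [ 1  0   2  0   -3  -2 ]
  [ 0  1  -1  0  4/3  -1 ]
  [ 0  0   0  1  1/2  -2 ]
  [ 0  0   0  0    0   0 ]

[[1, 0, 2, 0, -3, -2], [0, 1, -1, 0, 4/3, -1], [0, 0, 0, 1, 1/2, -2], [0, 0, 0, 0, 0, 0]]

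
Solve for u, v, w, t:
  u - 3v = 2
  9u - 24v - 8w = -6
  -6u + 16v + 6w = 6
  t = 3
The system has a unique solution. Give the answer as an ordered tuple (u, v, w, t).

Form the augmented matrix and row-reduce:
  [  1   -3   0  0  |   2 ]
  [  9  -24  -8  0  |  -6 ]
  [ -6   16   6  0  |   6 ]
  [  0    0   0  1  |   3 ]
R2 := R2 − 9·R1
  [  1  -3   0  0  |    2 ]
  [  0   3  -8  0  |  -24 ]
  [ -6  16   6  0  |    6 ]
  [  0   0   0  1  |    3 ]
R3 := R3 + 6·R1
  [ 1  -3   0  0  |    2 ]
  [ 0   3  -8  0  |  -24 ]
  [ 0  -2   6  0  |   18 ]
  [ 0   0   0  1  |    3 ]
R2 := 1/3·R2
  [ 1  -3     0  0  |   2 ]
  [ 0   1  -8/3  0  |  -8 ]
  [ 0  -2     6  0  |  18 ]
  [ 0   0     0  1  |   3 ]
R3 := R3 + 2·R2
  [ 1  -3     0  0  |   2 ]
  [ 0   1  -8/3  0  |  -8 ]
  [ 0   0   2/3  0  |   2 ]
  [ 0   0     0  1  |   3 ]
R3 := 3/2·R3
  [ 1  -3     0  0  |   2 ]
  [ 0   1  -8/3  0  |  -8 ]
  [ 0   0     1  0  |   3 ]
  [ 0   0     0  1  |   3 ]
R2 := R2 + 8/3·R3
  [ 1  -3  0  0  |  2 ]
  [ 0   1  0  0  |  0 ]
  [ 0   0  1  0  |  3 ]
  [ 0   0  0  1  |  3 ]
R1 := R1 + 3·R2
  [ 1  0  0  0  |  2 ]
  [ 0  1  0  0  |  0 ]
  [ 0  0  1  0  |  3 ]
  [ 0  0  0  1  |  3 ]
Reading off the last column: u = 2, v = 0, w = 3, t = 3.

(2, 0, 3, 3)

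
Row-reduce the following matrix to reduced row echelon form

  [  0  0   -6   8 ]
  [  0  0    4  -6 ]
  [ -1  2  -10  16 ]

ρ1 <-> ρ3
  [ -1  2  -10  16 ]
  [  0  0    4  -6 ]
  [  0  0   -6   8 ]
ρ1 -> -1·ρ1
  [ 1  -2  10  -16 ]
  [ 0   0   4   -6 ]
  [ 0   0  -6    8 ]
ρ2 -> 1/4·ρ2
  [ 1  -2  10   -16 ]
  [ 0   0   1  -3/2 ]
  [ 0   0  -6     8 ]
ρ3 -> ρ3 + 6·ρ2
  [ 1  -2  10   -16 ]
  [ 0   0   1  -3/2 ]
  [ 0   0   0    -1 ]
ρ3 -> -1·ρ3
  [ 1  -2  10   -16 ]
  [ 0   0   1  -3/2 ]
  [ 0   0   0     1 ]
ρ2 -> ρ2 + 3/2·ρ3
  [ 1  -2  10  -16 ]
  [ 0   0   1    0 ]
  [ 0   0   0    1 ]
ρ1 -> ρ1 + 16·ρ3
  [ 1  -2  10  0 ]
  [ 0   0   1  0 ]
  [ 0   0   0  1 ]
ρ1 -> ρ1 − 10·ρ2
  [ 1  -2  0  0 ]
  [ 0   0  1  0 ]
  [ 0   0  0  1 ]

[[1, -2, 0, 0], [0, 0, 1, 0], [0, 0, 0, 1]]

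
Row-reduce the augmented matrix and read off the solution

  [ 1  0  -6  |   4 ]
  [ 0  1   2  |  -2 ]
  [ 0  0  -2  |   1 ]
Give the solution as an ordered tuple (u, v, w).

r3 → -1/2·r3
  [ 1  0  -6  |     4 ]
  [ 0  1   2  |    -2 ]
  [ 0  0   1  |  -1/2 ]
r2 → r2 − 2·r3
  [ 1  0  -6  |     4 ]
  [ 0  1   0  |    -1 ]
  [ 0  0   1  |  -1/2 ]
r1 → r1 + 6·r3
  [ 1  0  0  |     1 ]
  [ 0  1  0  |    -1 ]
  [ 0  0  1  |  -1/2 ]
Reading off the last column: u = 1, v = -1, w = -1/2.

(1, -1, -1/2)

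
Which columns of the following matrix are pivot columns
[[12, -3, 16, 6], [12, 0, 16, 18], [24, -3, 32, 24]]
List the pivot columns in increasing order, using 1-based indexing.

ρ1 -> 1/12·ρ1
  [  1  -1/4  4/3  1/2 ]
  [ 12     0   16   18 ]
  [ 24    -3   32   24 ]
ρ2 -> ρ2 − 12·ρ1
  [  1  -1/4  4/3  1/2 ]
  [  0     3    0   12 ]
  [ 24    -3   32   24 ]
ρ3 -> ρ3 − 24·ρ1
  [ 1  -1/4  4/3  1/2 ]
  [ 0     3    0   12 ]
  [ 0     3    0   12 ]
ρ2 -> 1/3·ρ2
  [ 1  -1/4  4/3  1/2 ]
  [ 0     1    0    4 ]
  [ 0     3    0   12 ]
ρ3 -> ρ3 − 3·ρ2
  [ 1  -1/4  4/3  1/2 ]
  [ 0     1    0    4 ]
  [ 0     0    0    0 ]
ρ1 -> ρ1 + 1/4·ρ2
  [ 1  0  4/3  3/2 ]
  [ 0  1    0    4 ]
  [ 0  0    0    0 ]
Pivot columns are the columns containing a leading 1.

1, 2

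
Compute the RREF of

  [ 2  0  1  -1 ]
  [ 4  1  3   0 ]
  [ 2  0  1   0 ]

R1 := 1/2·R1
  [ 1  0  1/2  -1/2 ]
  [ 4  1    3     0 ]
  [ 2  0    1     0 ]
R2 := R2 − 4·R1
  [ 1  0  1/2  -1/2 ]
  [ 0  1    1     2 ]
  [ 2  0    1     0 ]
R3 := R3 − 2·R1
  [ 1  0  1/2  -1/2 ]
  [ 0  1    1     2 ]
  [ 0  0    0     1 ]
R2 := R2 − 2·R3
  [ 1  0  1/2  -1/2 ]
  [ 0  1    1     0 ]
  [ 0  0    0     1 ]
R1 := R1 + 1/2·R3
  [ 1  0  1/2  0 ]
  [ 0  1    1  0 ]
  [ 0  0    0  1 ]

[[1, 0, 1/2, 0], [0, 1, 1, 0], [0, 0, 0, 1]]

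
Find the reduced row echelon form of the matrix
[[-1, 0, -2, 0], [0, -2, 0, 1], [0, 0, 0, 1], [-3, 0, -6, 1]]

R1 → -1·R1
  [  1   0   2  0 ]
  [  0  -2   0  1 ]
  [  0   0   0  1 ]
  [ -3   0  -6  1 ]
R4 → R4 + 3·R1
  [ 1   0  2  0 ]
  [ 0  -2  0  1 ]
  [ 0   0  0  1 ]
  [ 0   0  0  1 ]
R2 → -1/2·R2
  [ 1  0  2     0 ]
  [ 0  1  0  -1/2 ]
  [ 0  0  0     1 ]
  [ 0  0  0     1 ]
R4 → R4 − R3
  [ 1  0  2     0 ]
  [ 0  1  0  -1/2 ]
  [ 0  0  0     1 ]
  [ 0  0  0     0 ]
R2 → R2 + 1/2·R3
  [ 1  0  2  0 ]
  [ 0  1  0  0 ]
  [ 0  0  0  1 ]
  [ 0  0  0  0 ]

[[1, 0, 2, 0], [0, 1, 0, 0], [0, 0, 0, 1], [0, 0, 0, 0]]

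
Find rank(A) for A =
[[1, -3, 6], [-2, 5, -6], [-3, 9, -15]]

rank = 3

ρ2 ← ρ2 + 2·ρ1
  [  1  -3    6 ]
  [  0  -1    6 ]
  [ -3   9  -15 ]
ρ3 ← ρ3 + 3·ρ1
  [ 1  -3  6 ]
  [ 0  -1  6 ]
  [ 0   0  3 ]
ρ2 ← -1·ρ2
  [ 1  -3   6 ]
  [ 0   1  -6 ]
  [ 0   0   3 ]
ρ3 ← 1/3·ρ3
  [ 1  -3   6 ]
  [ 0   1  -6 ]
  [ 0   0   1 ]
ρ2 ← ρ2 + 6·ρ3
  [ 1  -3  6 ]
  [ 0   1  0 ]
  [ 0   0  1 ]
ρ1 ← ρ1 − 6·ρ3
  [ 1  -3  0 ]
  [ 0   1  0 ]
  [ 0   0  1 ]
ρ1 ← ρ1 + 3·ρ2
  [ 1  0  0 ]
  [ 0  1  0 ]
  [ 0  0  1 ]
The reduced form has 3 nonzero rows.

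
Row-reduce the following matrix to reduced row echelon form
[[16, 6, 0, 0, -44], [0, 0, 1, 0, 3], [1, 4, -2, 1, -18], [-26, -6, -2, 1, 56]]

[[1, 0, 0, 0, -2], [0, 1, 0, 0, -2], [0, 0, 1, 0, 3], [0, 0, 0, 1, -2]]

R1 ← 1/16·R1
  [   1  3/8   0  0  -11/4 ]
  [   0    0   1  0      3 ]
  [   1    4  -2  1    -18 ]
  [ -26   -6  -2  1     56 ]
R3 ← R3 − R1
  [   1   3/8   0  0  -11/4 ]
  [   0     0   1  0      3 ]
  [   0  29/8  -2  1  -61/4 ]
  [ -26    -6  -2  1     56 ]
R4 ← R4 + 26·R1
  [ 1   3/8   0  0  -11/4 ]
  [ 0     0   1  0      3 ]
  [ 0  29/8  -2  1  -61/4 ]
  [ 0  15/4  -2  1  -31/2 ]
R2 <-> R3
  [ 1   3/8   0  0  -11/4 ]
  [ 0  29/8  -2  1  -61/4 ]
  [ 0     0   1  0      3 ]
  [ 0  15/4  -2  1  -31/2 ]
R2 ← 8/29·R2
  [ 1   3/8       0     0    -11/4 ]
  [ 0     1  -16/29  8/29  -122/29 ]
  [ 0     0       1     0        3 ]
  [ 0  15/4      -2     1    -31/2 ]
R4 ← R4 − 15/4·R2
  [ 1  3/8       0      0    -11/4 ]
  [ 0    1  -16/29   8/29  -122/29 ]
  [ 0    0       1      0        3 ]
  [ 0    0    2/29  -1/29     8/29 ]
R4 ← R4 − 2/29·R3
  [ 1  3/8       0      0    -11/4 ]
  [ 0    1  -16/29   8/29  -122/29 ]
  [ 0    0       1      0        3 ]
  [ 0    0       0  -1/29     2/29 ]
R4 ← -29·R4
  [ 1  3/8       0     0    -11/4 ]
  [ 0    1  -16/29  8/29  -122/29 ]
  [ 0    0       1     0        3 ]
  [ 0    0       0     1       -2 ]
R2 ← R2 − 8/29·R4
  [ 1  3/8       0  0    -11/4 ]
  [ 0    1  -16/29  0  -106/29 ]
  [ 0    0       1  0        3 ]
  [ 0    0       0  1       -2 ]
R2 ← R2 + 16/29·R3
  [ 1  3/8  0  0  -11/4 ]
  [ 0    1  0  0     -2 ]
  [ 0    0  1  0      3 ]
  [ 0    0  0  1     -2 ]
R1 ← R1 − 3/8·R2
  [ 1  0  0  0  -2 ]
  [ 0  1  0  0  -2 ]
  [ 0  0  1  0   3 ]
  [ 0  0  0  1  -2 ]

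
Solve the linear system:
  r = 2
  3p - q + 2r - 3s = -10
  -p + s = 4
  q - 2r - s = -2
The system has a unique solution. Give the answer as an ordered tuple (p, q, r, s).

Form the augmented matrix and row-reduce:
  [  0   0   1   0  |    2 ]
  [  3  -1   2  -3  |  -10 ]
  [ -1   0   0   1  |    4 ]
  [  0   1  -2  -1  |   -2 ]
R1 ↔ R2
R1 := 1/3·R1
R3 := R3 + R1
R2 ↔ R3
R2 := -3·R2
R4 := R4 − R2
R4 := -1·R4
R1 := R1 + R4
R2 := R2 + 2·R3
R1 := R1 − 2/3·R3
R1 := R1 + 1/3·R2
Reading off the last column: p = -4, q = 2, r = 2, s = 0.

(-4, 2, 2, 0)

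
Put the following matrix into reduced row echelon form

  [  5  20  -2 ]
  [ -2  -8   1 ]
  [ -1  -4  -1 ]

R1 -> 1/5·R1
  [  1   4  -2/5 ]
  [ -2  -8     1 ]
  [ -1  -4    -1 ]
R2 -> R2 + 2·R1
  [  1   4  -2/5 ]
  [  0   0   1/5 ]
  [ -1  -4    -1 ]
R3 -> R3 + R1
  [ 1  4  -2/5 ]
  [ 0  0   1/5 ]
  [ 0  0  -7/5 ]
R2 -> 5·R2
  [ 1  4  -2/5 ]
  [ 0  0     1 ]
  [ 0  0  -7/5 ]
R3 -> R3 + 7/5·R2
  [ 1  4  -2/5 ]
  [ 0  0     1 ]
  [ 0  0     0 ]
R1 -> R1 + 2/5·R2
  [ 1  4  0 ]
  [ 0  0  1 ]
  [ 0  0  0 ]

[[1, 4, 0], [0, 0, 1], [0, 0, 0]]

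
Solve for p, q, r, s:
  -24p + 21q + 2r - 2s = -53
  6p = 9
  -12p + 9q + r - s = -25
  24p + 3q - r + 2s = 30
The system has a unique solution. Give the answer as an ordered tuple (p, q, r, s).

Form the augmented matrix and row-reduce:
  [ -24  21   2  -2  |  -53 ]
  [   6   0   0   0  |    9 ]
  [ -12   9   1  -1  |  -25 ]
  [  24   3  -1   2  |   30 ]
Multiply r1 by -1/24.
  [   1  -7/8  -1/12  1/12  |  53/24 ]
  [   6     0      0     0  |      9 ]
  [ -12     9      1    -1  |    -25 ]
  [  24     3     -1     2  |     30 ]
Subtract 6 times r1 from r2.
  [   1  -7/8  -1/12  1/12  |  53/24 ]
  [   0  21/4    1/2  -1/2  |  -17/4 ]
  [ -12     9      1    -1  |    -25 ]
  [  24     3     -1     2  |     30 ]
Add 12 times r1 to r3.
  [  1  -7/8  -1/12  1/12  |  53/24 ]
  [  0  21/4    1/2  -1/2  |  -17/4 ]
  [  0  -3/2      0     0  |    3/2 ]
  [ 24     3     -1     2  |     30 ]
Subtract 24 times r1 from r4.
  [ 1  -7/8  -1/12  1/12  |  53/24 ]
  [ 0  21/4    1/2  -1/2  |  -17/4 ]
  [ 0  -3/2      0     0  |    3/2 ]
  [ 0    24      1     0  |    -23 ]
Multiply r2 by 4/21.
  [ 1  -7/8  -1/12   1/12  |   53/24 ]
  [ 0     1   2/21  -2/21  |  -17/21 ]
  [ 0  -3/2      0      0  |     3/2 ]
  [ 0    24      1      0  |     -23 ]
Add 3/2 times r2 to r3.
  [ 1  -7/8  -1/12   1/12  |   53/24 ]
  [ 0     1   2/21  -2/21  |  -17/21 ]
  [ 0     0    1/7   -1/7  |     2/7 ]
  [ 0    24      1      0  |     -23 ]
Subtract 24 times r2 from r4.
  [ 1  -7/8  -1/12   1/12  |   53/24 ]
  [ 0     1   2/21  -2/21  |  -17/21 ]
  [ 0     0    1/7   -1/7  |     2/7 ]
  [ 0     0   -9/7   16/7  |   -25/7 ]
Multiply r3 by 7.
  [ 1  -7/8  -1/12   1/12  |   53/24 ]
  [ 0     1   2/21  -2/21  |  -17/21 ]
  [ 0     0      1     -1  |       2 ]
  [ 0     0   -9/7   16/7  |   -25/7 ]
Add 9/7 times r3 to r4.
  [ 1  -7/8  -1/12   1/12  |   53/24 ]
  [ 0     1   2/21  -2/21  |  -17/21 ]
  [ 0     0      1     -1  |       2 ]
  [ 0     0      0      1  |      -1 ]
Add r4 to r3.
  [ 1  -7/8  -1/12   1/12  |   53/24 ]
  [ 0     1   2/21  -2/21  |  -17/21 ]
  [ 0     0      1      0  |       1 ]
  [ 0     0      0      1  |      -1 ]
Add 2/21 times r4 to r2.
  [ 1  -7/8  -1/12  1/12  |   53/24 ]
  [ 0     1   2/21     0  |  -19/21 ]
  [ 0     0      1     0  |       1 ]
  [ 0     0      0     1  |      -1 ]
Subtract 1/12 times r4 from r1.
  [ 1  -7/8  -1/12  0  |   55/24 ]
  [ 0     1   2/21  0  |  -19/21 ]
  [ 0     0      1  0  |       1 ]
  [ 0     0      0  1  |      -1 ]
Subtract 2/21 times r3 from r2.
  [ 1  -7/8  -1/12  0  |  55/24 ]
  [ 0     1      0  0  |     -1 ]
  [ 0     0      1  0  |      1 ]
  [ 0     0      0  1  |     -1 ]
Add 1/12 times r3 to r1.
  [ 1  -7/8  0  0  |  19/8 ]
  [ 0     1  0  0  |    -1 ]
  [ 0     0  1  0  |     1 ]
  [ 0     0  0  1  |    -1 ]
Add 7/8 times r2 to r1.
  [ 1  0  0  0  |  3/2 ]
  [ 0  1  0  0  |   -1 ]
  [ 0  0  1  0  |    1 ]
  [ 0  0  0  1  |   -1 ]
Reading off the last column: p = 3/2, q = -1, r = 1, s = -1.

(3/2, -1, 1, -1)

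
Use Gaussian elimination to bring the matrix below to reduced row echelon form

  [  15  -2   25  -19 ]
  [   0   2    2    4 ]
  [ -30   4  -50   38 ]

[[1, 0, 9/5, -1], [0, 1, 1, 2], [0, 0, 0, 0]]

Multiply ρ1 by 1/15.
  [   1  -2/15  5/3  -19/15 ]
  [   0      2    2       4 ]
  [ -30      4  -50      38 ]
Add 30 times ρ1 to ρ3.
  [ 1  -2/15  5/3  -19/15 ]
  [ 0      2    2       4 ]
  [ 0      0    0       0 ]
Multiply ρ2 by 1/2.
  [ 1  -2/15  5/3  -19/15 ]
  [ 0      1    1       2 ]
  [ 0      0    0       0 ]
Add 2/15 times ρ2 to ρ1.
  [ 1  0  9/5  -1 ]
  [ 0  1    1   2 ]
  [ 0  0    0   0 ]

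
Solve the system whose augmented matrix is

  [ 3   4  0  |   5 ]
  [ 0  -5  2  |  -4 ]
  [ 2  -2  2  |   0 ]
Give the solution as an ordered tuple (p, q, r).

Multiply ρ1 by 1/3.
  [ 1  4/3  0  |  5/3 ]
  [ 0   -5  2  |   -4 ]
  [ 2   -2  2  |    0 ]
Subtract 2 times ρ1 from ρ3.
  [ 1    4/3  0  |    5/3 ]
  [ 0     -5  2  |     -4 ]
  [ 0  -14/3  2  |  -10/3 ]
Multiply ρ2 by -1/5.
  [ 1    4/3     0  |    5/3 ]
  [ 0      1  -2/5  |    4/5 ]
  [ 0  -14/3     2  |  -10/3 ]
Add 14/3 times ρ2 to ρ3.
  [ 1  4/3     0  |  5/3 ]
  [ 0    1  -2/5  |  4/5 ]
  [ 0    0  2/15  |  2/5 ]
Multiply ρ3 by 15/2.
  [ 1  4/3     0  |  5/3 ]
  [ 0    1  -2/5  |  4/5 ]
  [ 0    0     1  |    3 ]
Add 2/5 times ρ3 to ρ2.
  [ 1  4/3  0  |  5/3 ]
  [ 0    1  0  |    2 ]
  [ 0    0  1  |    3 ]
Subtract 4/3 times ρ2 from ρ1.
  [ 1  0  0  |  -1 ]
  [ 0  1  0  |   2 ]
  [ 0  0  1  |   3 ]
Reading off the last column: p = -1, q = 2, r = 3.

(-1, 2, 3)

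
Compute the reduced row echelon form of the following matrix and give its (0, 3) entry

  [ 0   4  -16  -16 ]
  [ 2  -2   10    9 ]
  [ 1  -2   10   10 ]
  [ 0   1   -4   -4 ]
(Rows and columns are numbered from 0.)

-1

r1 ↔ r2
  [ 2  -2   10    9 ]
  [ 0   4  -16  -16 ]
  [ 1  -2   10   10 ]
  [ 0   1   -4   -4 ]
r1 -> 1/2·r1
  [ 1  -1    5  9/2 ]
  [ 0   4  -16  -16 ]
  [ 1  -2   10   10 ]
  [ 0   1   -4   -4 ]
r3 -> r3 − r1
  [ 1  -1    5   9/2 ]
  [ 0   4  -16   -16 ]
  [ 0  -1    5  11/2 ]
  [ 0   1   -4    -4 ]
r2 -> 1/4·r2
  [ 1  -1   5   9/2 ]
  [ 0   1  -4    -4 ]
  [ 0  -1   5  11/2 ]
  [ 0   1  -4    -4 ]
r3 -> r3 + r2
  [ 1  -1   5  9/2 ]
  [ 0   1  -4   -4 ]
  [ 0   0   1  3/2 ]
  [ 0   1  -4   -4 ]
r4 -> r4 − r2
  [ 1  -1   5  9/2 ]
  [ 0   1  -4   -4 ]
  [ 0   0   1  3/2 ]
  [ 0   0   0    0 ]
r2 -> r2 + 4·r3
  [ 1  -1  5  9/2 ]
  [ 0   1  0    2 ]
  [ 0   0  1  3/2 ]
  [ 0   0  0    0 ]
r1 -> r1 − 5·r3
  [ 1  -1  0   -3 ]
  [ 0   1  0    2 ]
  [ 0   0  1  3/2 ]
  [ 0   0  0    0 ]
r1 -> r1 + r2
  [ 1  0  0   -1 ]
  [ 0  1  0    2 ]
  [ 0  0  1  3/2 ]
  [ 0  0  0    0 ]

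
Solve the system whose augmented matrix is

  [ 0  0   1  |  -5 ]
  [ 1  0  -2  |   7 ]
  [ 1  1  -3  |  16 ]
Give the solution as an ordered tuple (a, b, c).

(-3, 4, -5)

R1 <-> R2
  [ 1  0  -2  |   7 ]
  [ 0  0   1  |  -5 ]
  [ 1  1  -3  |  16 ]
R3 ← R3 − R1
  [ 1  0  -2  |   7 ]
  [ 0  0   1  |  -5 ]
  [ 0  1  -1  |   9 ]
R2 <-> R3
  [ 1  0  -2  |   7 ]
  [ 0  1  -1  |   9 ]
  [ 0  0   1  |  -5 ]
R2 ← R2 + R3
  [ 1  0  -2  |   7 ]
  [ 0  1   0  |   4 ]
  [ 0  0   1  |  -5 ]
R1 ← R1 + 2·R3
  [ 1  0  0  |  -3 ]
  [ 0  1  0  |   4 ]
  [ 0  0  1  |  -5 ]
Reading off the last column: a = -3, b = 4, c = -5.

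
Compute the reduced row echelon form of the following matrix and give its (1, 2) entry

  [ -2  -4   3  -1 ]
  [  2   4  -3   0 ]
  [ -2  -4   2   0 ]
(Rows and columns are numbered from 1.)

2

r1 → -1/2·r1
r2 → r2 − 2·r1
r3 → r3 + 2·r1
r2 <=> r3
r2 → -1·r2
r3 → -1·r3
r2 → r2 + r3
r1 → r1 − 1/2·r3
r1 → r1 + 3/2·r2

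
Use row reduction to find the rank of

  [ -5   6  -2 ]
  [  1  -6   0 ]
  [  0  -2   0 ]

rank = 3

R1 → -1/5·R1
R2 → R2 − R1
R2 → -5/24·R2
R3 → R3 + 2·R2
R3 → 6·R3
R2 → R2 − 1/12·R3
R1 → R1 − 2/5·R3
R1 → R1 + 6/5·R2
The reduced form has 3 nonzero rows.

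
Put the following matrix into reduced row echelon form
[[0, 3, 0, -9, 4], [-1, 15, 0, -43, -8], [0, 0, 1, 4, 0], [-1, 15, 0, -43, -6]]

[[1, 0, 0, -2, 0], [0, 1, 0, -3, 0], [0, 0, 1, 4, 0], [0, 0, 0, 0, 1]]

r1 <=> r2
  [ -1  15  0  -43  -8 ]
  [  0   3  0   -9   4 ]
  [  0   0  1    4   0 ]
  [ -1  15  0  -43  -6 ]
r1 -> -1·r1
  [  1  -15  0   43   8 ]
  [  0    3  0   -9   4 ]
  [  0    0  1    4   0 ]
  [ -1   15  0  -43  -6 ]
r4 -> r4 + r1
  [ 1  -15  0  43  8 ]
  [ 0    3  0  -9  4 ]
  [ 0    0  1   4  0 ]
  [ 0    0  0   0  2 ]
r2 -> 1/3·r2
  [ 1  -15  0  43    8 ]
  [ 0    1  0  -3  4/3 ]
  [ 0    0  1   4    0 ]
  [ 0    0  0   0    2 ]
r4 -> 1/2·r4
  [ 1  -15  0  43    8 ]
  [ 0    1  0  -3  4/3 ]
  [ 0    0  1   4    0 ]
  [ 0    0  0   0    1 ]
r2 -> r2 − 4/3·r4
  [ 1  -15  0  43  8 ]
  [ 0    1  0  -3  0 ]
  [ 0    0  1   4  0 ]
  [ 0    0  0   0  1 ]
r1 -> r1 − 8·r4
  [ 1  -15  0  43  0 ]
  [ 0    1  0  -3  0 ]
  [ 0    0  1   4  0 ]
  [ 0    0  0   0  1 ]
r1 -> r1 + 15·r2
  [ 1  0  0  -2  0 ]
  [ 0  1  0  -3  0 ]
  [ 0  0  1   4  0 ]
  [ 0  0  0   0  1 ]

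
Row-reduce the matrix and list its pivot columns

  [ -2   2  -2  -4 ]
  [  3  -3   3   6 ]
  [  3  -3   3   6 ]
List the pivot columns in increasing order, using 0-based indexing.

0

Multiply R1 by -1/2.
  [ 1  -1  1  2 ]
  [ 3  -3  3  6 ]
  [ 3  -3  3  6 ]
Subtract 3 times R1 from R2.
  [ 1  -1  1  2 ]
  [ 0   0  0  0 ]
  [ 3  -3  3  6 ]
Subtract 3 times R1 from R3.
  [ 1  -1  1  2 ]
  [ 0   0  0  0 ]
  [ 0   0  0  0 ]
Pivot columns are the columns containing a leading 1.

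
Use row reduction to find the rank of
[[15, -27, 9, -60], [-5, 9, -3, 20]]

ρ1 ← 1/15·ρ1
ρ2 ← ρ2 + 5·ρ1
The reduced form has 1 nonzero row.

rank = 1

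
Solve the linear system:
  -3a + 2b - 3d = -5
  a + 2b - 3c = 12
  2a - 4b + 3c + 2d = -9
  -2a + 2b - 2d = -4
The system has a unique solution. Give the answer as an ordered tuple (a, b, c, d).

(-1, -1, -5, 2)

Form the augmented matrix and row-reduce:
  [ -3   2   0  -3  |  -5 ]
  [  1   2  -3   0  |  12 ]
  [  2  -4   3   2  |  -9 ]
  [ -2   2   0  -2  |  -4 ]
ρ1 → -1/3·ρ1
  [  1  -2/3   0   1  |  5/3 ]
  [  1     2  -3   0  |   12 ]
  [  2    -4   3   2  |   -9 ]
  [ -2     2   0  -2  |   -4 ]
ρ2 → ρ2 − ρ1
  [  1  -2/3   0   1  |   5/3 ]
  [  0   8/3  -3  -1  |  31/3 ]
  [  2    -4   3   2  |    -9 ]
  [ -2     2   0  -2  |    -4 ]
ρ3 → ρ3 − 2·ρ1
  [  1  -2/3   0   1  |    5/3 ]
  [  0   8/3  -3  -1  |   31/3 ]
  [  0  -8/3   3   0  |  -37/3 ]
  [ -2     2   0  -2  |     -4 ]
ρ4 → ρ4 + 2·ρ1
  [ 1  -2/3   0   1  |    5/3 ]
  [ 0   8/3  -3  -1  |   31/3 ]
  [ 0  -8/3   3   0  |  -37/3 ]
  [ 0   2/3   0   0  |   -2/3 ]
ρ2 → 3/8·ρ2
  [ 1  -2/3     0     1  |    5/3 ]
  [ 0     1  -9/8  -3/8  |   31/8 ]
  [ 0  -8/3     3     0  |  -37/3 ]
  [ 0   2/3     0     0  |   -2/3 ]
ρ3 → ρ3 + 8/3·ρ2
  [ 1  -2/3     0     1  |   5/3 ]
  [ 0     1  -9/8  -3/8  |  31/8 ]
  [ 0     0     0    -1  |    -2 ]
  [ 0   2/3     0     0  |  -2/3 ]
ρ4 → ρ4 − 2/3·ρ2
  [ 1  -2/3     0     1  |    5/3 ]
  [ 0     1  -9/8  -3/8  |   31/8 ]
  [ 0     0     0    -1  |     -2 ]
  [ 0     0   3/4   1/4  |  -13/4 ]
ρ3 ↔ ρ4
  [ 1  -2/3     0     1  |    5/3 ]
  [ 0     1  -9/8  -3/8  |   31/8 ]
  [ 0     0   3/4   1/4  |  -13/4 ]
  [ 0     0     0    -1  |     -2 ]
ρ3 → 4/3·ρ3
  [ 1  -2/3     0     1  |    5/3 ]
  [ 0     1  -9/8  -3/8  |   31/8 ]
  [ 0     0     1   1/3  |  -13/3 ]
  [ 0     0     0    -1  |     -2 ]
ρ4 → -1·ρ4
  [ 1  -2/3     0     1  |    5/3 ]
  [ 0     1  -9/8  -3/8  |   31/8 ]
  [ 0     0     1   1/3  |  -13/3 ]
  [ 0     0     0     1  |      2 ]
ρ3 → ρ3 − 1/3·ρ4
  [ 1  -2/3     0     1  |   5/3 ]
  [ 0     1  -9/8  -3/8  |  31/8 ]
  [ 0     0     1     0  |    -5 ]
  [ 0     0     0     1  |     2 ]
ρ2 → ρ2 + 3/8·ρ4
  [ 1  -2/3     0  1  |   5/3 ]
  [ 0     1  -9/8  0  |  37/8 ]
  [ 0     0     1  0  |    -5 ]
  [ 0     0     0  1  |     2 ]
ρ1 → ρ1 − ρ4
  [ 1  -2/3     0  0  |  -1/3 ]
  [ 0     1  -9/8  0  |  37/8 ]
  [ 0     0     1  0  |    -5 ]
  [ 0     0     0  1  |     2 ]
ρ2 → ρ2 + 9/8·ρ3
  [ 1  -2/3  0  0  |  -1/3 ]
  [ 0     1  0  0  |    -1 ]
  [ 0     0  1  0  |    -5 ]
  [ 0     0  0  1  |     2 ]
ρ1 → ρ1 + 2/3·ρ2
  [ 1  0  0  0  |  -1 ]
  [ 0  1  0  0  |  -1 ]
  [ 0  0  1  0  |  -5 ]
  [ 0  0  0  1  |   2 ]
Reading off the last column: a = -1, b = -1, c = -5, d = 2.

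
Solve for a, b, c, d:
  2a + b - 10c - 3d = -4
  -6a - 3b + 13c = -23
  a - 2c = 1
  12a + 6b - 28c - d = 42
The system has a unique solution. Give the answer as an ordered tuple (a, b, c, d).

(3, 6, 1, 2)

Form the augmented matrix and row-reduce:
  [  2   1  -10  -3  |   -4 ]
  [ -6  -3   13   0  |  -23 ]
  [  1   0   -2   0  |    1 ]
  [ 12   6  -28  -1  |   42 ]
R1 -> 1/2·R1
  [  1  1/2   -5  -3/2  |   -2 ]
  [ -6   -3   13     0  |  -23 ]
  [  1    0   -2     0  |    1 ]
  [ 12    6  -28    -1  |   42 ]
R2 -> R2 + 6·R1
  [  1  1/2   -5  -3/2  |   -2 ]
  [  0    0  -17    -9  |  -35 ]
  [  1    0   -2     0  |    1 ]
  [ 12    6  -28    -1  |   42 ]
R3 -> R3 − R1
  [  1   1/2   -5  -3/2  |   -2 ]
  [  0     0  -17    -9  |  -35 ]
  [  0  -1/2    3   3/2  |    3 ]
  [ 12     6  -28    -1  |   42 ]
R4 -> R4 − 12·R1
  [ 1   1/2   -5  -3/2  |   -2 ]
  [ 0     0  -17    -9  |  -35 ]
  [ 0  -1/2    3   3/2  |    3 ]
  [ 0     0   32    17  |   66 ]
R2 <=> R3
  [ 1   1/2   -5  -3/2  |   -2 ]
  [ 0  -1/2    3   3/2  |    3 ]
  [ 0     0  -17    -9  |  -35 ]
  [ 0     0   32    17  |   66 ]
R2 -> -2·R2
  [ 1  1/2   -5  -3/2  |   -2 ]
  [ 0    1   -6    -3  |   -6 ]
  [ 0    0  -17    -9  |  -35 ]
  [ 0    0   32    17  |   66 ]
R3 -> -1/17·R3
  [ 1  1/2  -5  -3/2  |     -2 ]
  [ 0    1  -6    -3  |     -6 ]
  [ 0    0   1  9/17  |  35/17 ]
  [ 0    0  32    17  |     66 ]
R4 -> R4 − 32·R3
  [ 1  1/2  -5  -3/2  |     -2 ]
  [ 0    1  -6    -3  |     -6 ]
  [ 0    0   1  9/17  |  35/17 ]
  [ 0    0   0  1/17  |   2/17 ]
R4 -> 17·R4
  [ 1  1/2  -5  -3/2  |     -2 ]
  [ 0    1  -6    -3  |     -6 ]
  [ 0    0   1  9/17  |  35/17 ]
  [ 0    0   0     1  |      2 ]
R3 -> R3 − 9/17·R4
  [ 1  1/2  -5  -3/2  |  -2 ]
  [ 0    1  -6    -3  |  -6 ]
  [ 0    0   1     0  |   1 ]
  [ 0    0   0     1  |   2 ]
R2 -> R2 + 3·R4
  [ 1  1/2  -5  -3/2  |  -2 ]
  [ 0    1  -6     0  |   0 ]
  [ 0    0   1     0  |   1 ]
  [ 0    0   0     1  |   2 ]
R1 -> R1 + 3/2·R4
  [ 1  1/2  -5  0  |  1 ]
  [ 0    1  -6  0  |  0 ]
  [ 0    0   1  0  |  1 ]
  [ 0    0   0  1  |  2 ]
R2 -> R2 + 6·R3
  [ 1  1/2  -5  0  |  1 ]
  [ 0    1   0  0  |  6 ]
  [ 0    0   1  0  |  1 ]
  [ 0    0   0  1  |  2 ]
R1 -> R1 + 5·R3
  [ 1  1/2  0  0  |  6 ]
  [ 0    1  0  0  |  6 ]
  [ 0    0  1  0  |  1 ]
  [ 0    0  0  1  |  2 ]
R1 -> R1 − 1/2·R2
  [ 1  0  0  0  |  3 ]
  [ 0  1  0  0  |  6 ]
  [ 0  0  1  0  |  1 ]
  [ 0  0  0  1  |  2 ]
Reading off the last column: a = 3, b = 6, c = 1, d = 2.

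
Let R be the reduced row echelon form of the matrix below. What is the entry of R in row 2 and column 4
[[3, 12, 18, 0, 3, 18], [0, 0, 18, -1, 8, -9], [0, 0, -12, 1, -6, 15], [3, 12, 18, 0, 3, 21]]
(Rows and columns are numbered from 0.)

Multiply r1 by 1/3.
  [ 1   4    6   0   1   6 ]
  [ 0   0   18  -1   8  -9 ]
  [ 0   0  -12   1  -6  15 ]
  [ 3  12   18   0   3  21 ]
Subtract 3 times r1 from r4.
  [ 1  4    6   0   1   6 ]
  [ 0  0   18  -1   8  -9 ]
  [ 0  0  -12   1  -6  15 ]
  [ 0  0    0   0   0   3 ]
Multiply r2 by 1/18.
  [ 1  4    6      0    1     6 ]
  [ 0  0    1  -1/18  4/9  -1/2 ]
  [ 0  0  -12      1   -6    15 ]
  [ 0  0    0      0    0     3 ]
Add 12 times r2 to r3.
  [ 1  4  6      0     1     6 ]
  [ 0  0  1  -1/18   4/9  -1/2 ]
  [ 0  0  0    1/3  -2/3     9 ]
  [ 0  0  0      0     0     3 ]
Multiply r3 by 3.
  [ 1  4  6      0    1     6 ]
  [ 0  0  1  -1/18  4/9  -1/2 ]
  [ 0  0  0      1   -2    27 ]
  [ 0  0  0      0    0     3 ]
Multiply r4 by 1/3.
  [ 1  4  6      0    1     6 ]
  [ 0  0  1  -1/18  4/9  -1/2 ]
  [ 0  0  0      1   -2    27 ]
  [ 0  0  0      0    0     1 ]
Subtract 27 times r4 from r3.
  [ 1  4  6      0    1     6 ]
  [ 0  0  1  -1/18  4/9  -1/2 ]
  [ 0  0  0      1   -2     0 ]
  [ 0  0  0      0    0     1 ]
Add 1/2 times r4 to r2.
  [ 1  4  6      0    1  6 ]
  [ 0  0  1  -1/18  4/9  0 ]
  [ 0  0  0      1   -2  0 ]
  [ 0  0  0      0    0  1 ]
Subtract 6 times r4 from r1.
  [ 1  4  6      0    1  0 ]
  [ 0  0  1  -1/18  4/9  0 ]
  [ 0  0  0      1   -2  0 ]
  [ 0  0  0      0    0  1 ]
Add 1/18 times r3 to r2.
  [ 1  4  6  0    1  0 ]
  [ 0  0  1  0  1/3  0 ]
  [ 0  0  0  1   -2  0 ]
  [ 0  0  0  0    0  1 ]
Subtract 6 times r2 from r1.
  [ 1  4  0  0   -1  0 ]
  [ 0  0  1  0  1/3  0 ]
  [ 0  0  0  1   -2  0 ]
  [ 0  0  0  0    0  1 ]

-2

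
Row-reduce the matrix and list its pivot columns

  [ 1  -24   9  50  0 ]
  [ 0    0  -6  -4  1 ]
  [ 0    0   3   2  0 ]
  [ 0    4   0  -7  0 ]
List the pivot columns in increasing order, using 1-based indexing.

R2 <=> R4
  [ 1  -24   9  50  0 ]
  [ 0    4   0  -7  0 ]
  [ 0    0   3   2  0 ]
  [ 0    0  -6  -4  1 ]
R2 := 1/4·R2
  [ 1  -24   9    50  0 ]
  [ 0    1   0  -7/4  0 ]
  [ 0    0   3     2  0 ]
  [ 0    0  -6    -4  1 ]
R3 := 1/3·R3
  [ 1  -24   9    50  0 ]
  [ 0    1   0  -7/4  0 ]
  [ 0    0   1   2/3  0 ]
  [ 0    0  -6    -4  1 ]
R4 := R4 + 6·R3
  [ 1  -24  9    50  0 ]
  [ 0    1  0  -7/4  0 ]
  [ 0    0  1   2/3  0 ]
  [ 0    0  0     0  1 ]
R1 := R1 − 9·R3
  [ 1  -24  0    44  0 ]
  [ 0    1  0  -7/4  0 ]
  [ 0    0  1   2/3  0 ]
  [ 0    0  0     0  1 ]
R1 := R1 + 24·R2
  [ 1  0  0     2  0 ]
  [ 0  1  0  -7/4  0 ]
  [ 0  0  1   2/3  0 ]
  [ 0  0  0     0  1 ]
Pivot columns are the columns containing a leading 1.

1, 2, 3, 5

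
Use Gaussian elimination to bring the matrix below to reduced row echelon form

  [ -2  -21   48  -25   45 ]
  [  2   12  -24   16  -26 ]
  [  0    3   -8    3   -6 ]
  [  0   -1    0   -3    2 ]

[[1, 0, 0, -1, 0], [0, 1, 0, 3, 0], [0, 0, 1, 3/4, 0], [0, 0, 0, 0, 1]]

R1 -> -1/2·R1
  [ 1  21/2  -24  25/2  -45/2 ]
  [ 2    12  -24    16    -26 ]
  [ 0     3   -8     3     -6 ]
  [ 0    -1    0    -3      2 ]
R2 -> R2 − 2·R1
  [ 1  21/2  -24  25/2  -45/2 ]
  [ 0    -9   24    -9     19 ]
  [ 0     3   -8     3     -6 ]
  [ 0    -1    0    -3      2 ]
R2 -> -1/9·R2
  [ 1  21/2   -24  25/2  -45/2 ]
  [ 0     1  -8/3     1  -19/9 ]
  [ 0     3    -8     3     -6 ]
  [ 0    -1     0    -3      2 ]
R3 -> R3 − 3·R2
  [ 1  21/2   -24  25/2  -45/2 ]
  [ 0     1  -8/3     1  -19/9 ]
  [ 0     0     0     0    1/3 ]
  [ 0    -1     0    -3      2 ]
R4 -> R4 + R2
  [ 1  21/2   -24  25/2  -45/2 ]
  [ 0     1  -8/3     1  -19/9 ]
  [ 0     0     0     0    1/3 ]
  [ 0     0  -8/3    -2   -1/9 ]
R3 ↔ R4
  [ 1  21/2   -24  25/2  -45/2 ]
  [ 0     1  -8/3     1  -19/9 ]
  [ 0     0  -8/3    -2   -1/9 ]
  [ 0     0     0     0    1/3 ]
R3 -> -3/8·R3
  [ 1  21/2   -24  25/2  -45/2 ]
  [ 0     1  -8/3     1  -19/9 ]
  [ 0     0     1   3/4   1/24 ]
  [ 0     0     0     0    1/3 ]
R4 -> 3·R4
  [ 1  21/2   -24  25/2  -45/2 ]
  [ 0     1  -8/3     1  -19/9 ]
  [ 0     0     1   3/4   1/24 ]
  [ 0     0     0     0      1 ]
R3 -> R3 − 1/24·R4
  [ 1  21/2   -24  25/2  -45/2 ]
  [ 0     1  -8/3     1  -19/9 ]
  [ 0     0     1   3/4      0 ]
  [ 0     0     0     0      1 ]
R2 -> R2 + 19/9·R4
  [ 1  21/2   -24  25/2  -45/2 ]
  [ 0     1  -8/3     1      0 ]
  [ 0     0     1   3/4      0 ]
  [ 0     0     0     0      1 ]
R1 -> R1 + 45/2·R4
  [ 1  21/2   -24  25/2  0 ]
  [ 0     1  -8/3     1  0 ]
  [ 0     0     1   3/4  0 ]
  [ 0     0     0     0  1 ]
R2 -> R2 + 8/3·R3
  [ 1  21/2  -24  25/2  0 ]
  [ 0     1    0     3  0 ]
  [ 0     0    1   3/4  0 ]
  [ 0     0    0     0  1 ]
R1 -> R1 + 24·R3
  [ 1  21/2  0  61/2  0 ]
  [ 0     1  0     3  0 ]
  [ 0     0  1   3/4  0 ]
  [ 0     0  0     0  1 ]
R1 -> R1 − 21/2·R2
  [ 1  0  0   -1  0 ]
  [ 0  1  0    3  0 ]
  [ 0  0  1  3/4  0 ]
  [ 0  0  0    0  1 ]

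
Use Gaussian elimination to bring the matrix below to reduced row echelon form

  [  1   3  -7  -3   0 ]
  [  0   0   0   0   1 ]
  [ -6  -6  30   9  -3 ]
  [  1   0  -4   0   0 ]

R3 → R3 + 6·R1
R4 → R4 − R1
R2 ↔ R3
R2 → 1/12·R2
R4 → R4 + 3·R2
R3 ↔ R4
R3 → 4/3·R3
R3 → R3 + R4
R2 → R2 + 1/4·R4
R2 → R2 + 3/4·R3
R1 → R1 + 3·R3
R1 → R1 − 3·R2

[[1, 0, -4, 0, 0], [0, 1, -1, 0, 0], [0, 0, 0, 1, 0], [0, 0, 0, 0, 1]]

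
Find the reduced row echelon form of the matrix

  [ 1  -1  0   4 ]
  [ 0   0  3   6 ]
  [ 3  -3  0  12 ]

[[1, -1, 0, 4], [0, 0, 1, 2], [0, 0, 0, 0]]

R3 := R3 − 3·R1
  [ 1  -1  0  4 ]
  [ 0   0  3  6 ]
  [ 0   0  0  0 ]
R2 := 1/3·R2
  [ 1  -1  0  4 ]
  [ 0   0  1  2 ]
  [ 0   0  0  0 ]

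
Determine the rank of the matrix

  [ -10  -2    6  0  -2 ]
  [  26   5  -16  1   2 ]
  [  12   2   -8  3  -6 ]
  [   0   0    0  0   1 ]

rank = 4

R1 → -1/10·R1
  [  1  1/5  -3/5  0  1/5 ]
  [ 26    5   -16  1    2 ]
  [ 12    2    -8  3   -6 ]
  [  0    0     0  0    1 ]
R2 → R2 − 26·R1
  [  1   1/5  -3/5  0    1/5 ]
  [  0  -1/5  -2/5  1  -16/5 ]
  [ 12     2    -8  3     -6 ]
  [  0     0     0  0      1 ]
R3 → R3 − 12·R1
  [ 1   1/5  -3/5  0    1/5 ]
  [ 0  -1/5  -2/5  1  -16/5 ]
  [ 0  -2/5  -4/5  3  -42/5 ]
  [ 0     0     0  0      1 ]
R2 → -5·R2
  [ 1   1/5  -3/5   0    1/5 ]
  [ 0     1     2  -5     16 ]
  [ 0  -2/5  -4/5   3  -42/5 ]
  [ 0     0     0   0      1 ]
R3 → R3 + 2/5·R2
  [ 1  1/5  -3/5   0  1/5 ]
  [ 0    1     2  -5   16 ]
  [ 0    0     0   1   -2 ]
  [ 0    0     0   0    1 ]
R3 → R3 + 2·R4
  [ 1  1/5  -3/5   0  1/5 ]
  [ 0    1     2  -5   16 ]
  [ 0    0     0   1    0 ]
  [ 0    0     0   0    1 ]
R2 → R2 − 16·R4
  [ 1  1/5  -3/5   0  1/5 ]
  [ 0    1     2  -5    0 ]
  [ 0    0     0   1    0 ]
  [ 0    0     0   0    1 ]
R1 → R1 − 1/5·R4
  [ 1  1/5  -3/5   0  0 ]
  [ 0    1     2  -5  0 ]
  [ 0    0     0   1  0 ]
  [ 0    0     0   0  1 ]
R2 → R2 + 5·R3
  [ 1  1/5  -3/5  0  0 ]
  [ 0    1     2  0  0 ]
  [ 0    0     0  1  0 ]
  [ 0    0     0  0  1 ]
R1 → R1 − 1/5·R2
  [ 1  0  -1  0  0 ]
  [ 0  1   2  0  0 ]
  [ 0  0   0  1  0 ]
  [ 0  0   0  0  1 ]
The reduced form has 4 nonzero rows.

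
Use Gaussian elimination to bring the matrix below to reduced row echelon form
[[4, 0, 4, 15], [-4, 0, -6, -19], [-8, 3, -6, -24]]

Multiply ρ1 by 1/4.
  [  1  0   1  15/4 ]
  [ -4  0  -6   -19 ]
  [ -8  3  -6   -24 ]
Add 4 times ρ1 to ρ2.
  [  1  0   1  15/4 ]
  [  0  0  -2    -4 ]
  [ -8  3  -6   -24 ]
Add 8 times ρ1 to ρ3.
  [ 1  0   1  15/4 ]
  [ 0  0  -2    -4 ]
  [ 0  3   2     6 ]
Swap ρ2 and ρ3.
  [ 1  0   1  15/4 ]
  [ 0  3   2     6 ]
  [ 0  0  -2    -4 ]
Multiply ρ2 by 1/3.
  [ 1  0    1  15/4 ]
  [ 0  1  2/3     2 ]
  [ 0  0   -2    -4 ]
Multiply ρ3 by -1/2.
  [ 1  0    1  15/4 ]
  [ 0  1  2/3     2 ]
  [ 0  0    1     2 ]
Subtract 2/3 times ρ3 from ρ2.
  [ 1  0  1  15/4 ]
  [ 0  1  0   2/3 ]
  [ 0  0  1     2 ]
Subtract ρ3 from ρ1.
  [ 1  0  0  7/4 ]
  [ 0  1  0  2/3 ]
  [ 0  0  1    2 ]

[[1, 0, 0, 7/4], [0, 1, 0, 2/3], [0, 0, 1, 2]]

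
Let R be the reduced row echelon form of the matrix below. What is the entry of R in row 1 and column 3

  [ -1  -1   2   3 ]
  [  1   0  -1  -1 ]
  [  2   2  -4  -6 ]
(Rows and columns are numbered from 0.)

-2

ρ1 ← -1·ρ1
  [ 1  1  -2  -3 ]
  [ 1  0  -1  -1 ]
  [ 2  2  -4  -6 ]
ρ2 ← ρ2 − ρ1
  [ 1   1  -2  -3 ]
  [ 0  -1   1   2 ]
  [ 2   2  -4  -6 ]
ρ3 ← ρ3 − 2·ρ1
  [ 1   1  -2  -3 ]
  [ 0  -1   1   2 ]
  [ 0   0   0   0 ]
ρ2 ← -1·ρ2
  [ 1  1  -2  -3 ]
  [ 0  1  -1  -2 ]
  [ 0  0   0   0 ]
ρ1 ← ρ1 − ρ2
  [ 1  0  -1  -1 ]
  [ 0  1  -1  -2 ]
  [ 0  0   0   0 ]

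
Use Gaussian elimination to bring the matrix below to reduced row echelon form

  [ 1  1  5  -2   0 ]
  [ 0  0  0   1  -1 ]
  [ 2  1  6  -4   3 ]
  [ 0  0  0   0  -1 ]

R3 ← R3 − 2·R1
  [ 1   1   5  -2   0 ]
  [ 0   0   0   1  -1 ]
  [ 0  -1  -4   0   3 ]
  [ 0   0   0   0  -1 ]
R2 <-> R3
  [ 1   1   5  -2   0 ]
  [ 0  -1  -4   0   3 ]
  [ 0   0   0   1  -1 ]
  [ 0   0   0   0  -1 ]
R2 ← -1·R2
  [ 1  1  5  -2   0 ]
  [ 0  1  4   0  -3 ]
  [ 0  0  0   1  -1 ]
  [ 0  0  0   0  -1 ]
R4 ← -1·R4
  [ 1  1  5  -2   0 ]
  [ 0  1  4   0  -3 ]
  [ 0  0  0   1  -1 ]
  [ 0  0  0   0   1 ]
R3 ← R3 + R4
  [ 1  1  5  -2   0 ]
  [ 0  1  4   0  -3 ]
  [ 0  0  0   1   0 ]
  [ 0  0  0   0   1 ]
R2 ← R2 + 3·R4
  [ 1  1  5  -2  0 ]
  [ 0  1  4   0  0 ]
  [ 0  0  0   1  0 ]
  [ 0  0  0   0  1 ]
R1 ← R1 + 2·R3
  [ 1  1  5  0  0 ]
  [ 0  1  4  0  0 ]
  [ 0  0  0  1  0 ]
  [ 0  0  0  0  1 ]
R1 ← R1 − R2
  [ 1  0  1  0  0 ]
  [ 0  1  4  0  0 ]
  [ 0  0  0  1  0 ]
  [ 0  0  0  0  1 ]

[[1, 0, 1, 0, 0], [0, 1, 4, 0, 0], [0, 0, 0, 1, 0], [0, 0, 0, 0, 1]]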